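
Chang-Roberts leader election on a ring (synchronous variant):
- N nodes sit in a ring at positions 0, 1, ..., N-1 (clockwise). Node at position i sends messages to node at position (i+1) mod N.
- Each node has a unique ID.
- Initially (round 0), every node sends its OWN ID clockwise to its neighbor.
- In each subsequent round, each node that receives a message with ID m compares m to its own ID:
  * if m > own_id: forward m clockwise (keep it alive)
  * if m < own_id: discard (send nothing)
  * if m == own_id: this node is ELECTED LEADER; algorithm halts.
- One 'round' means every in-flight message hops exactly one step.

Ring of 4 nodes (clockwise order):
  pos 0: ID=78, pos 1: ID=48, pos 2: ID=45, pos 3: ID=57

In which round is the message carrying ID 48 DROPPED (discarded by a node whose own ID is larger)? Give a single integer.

Round 1: pos1(id48) recv 78: fwd; pos2(id45) recv 48: fwd; pos3(id57) recv 45: drop; pos0(id78) recv 57: drop
Round 2: pos2(id45) recv 78: fwd; pos3(id57) recv 48: drop
Round 3: pos3(id57) recv 78: fwd
Round 4: pos0(id78) recv 78: ELECTED
Message ID 48 originates at pos 1; dropped at pos 3 in round 2

Answer: 2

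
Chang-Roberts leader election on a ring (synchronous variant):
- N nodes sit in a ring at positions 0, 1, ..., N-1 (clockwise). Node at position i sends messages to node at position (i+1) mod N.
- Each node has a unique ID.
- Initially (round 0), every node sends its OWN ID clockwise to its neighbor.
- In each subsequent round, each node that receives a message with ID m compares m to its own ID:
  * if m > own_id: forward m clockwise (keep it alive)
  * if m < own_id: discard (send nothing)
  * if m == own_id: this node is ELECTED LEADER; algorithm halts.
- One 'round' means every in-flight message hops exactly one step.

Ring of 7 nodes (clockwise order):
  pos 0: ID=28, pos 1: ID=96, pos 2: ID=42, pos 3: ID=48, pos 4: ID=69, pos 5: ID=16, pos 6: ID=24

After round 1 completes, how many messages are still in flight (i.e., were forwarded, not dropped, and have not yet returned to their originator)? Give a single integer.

Answer: 2

Derivation:
Round 1: pos1(id96) recv 28: drop; pos2(id42) recv 96: fwd; pos3(id48) recv 42: drop; pos4(id69) recv 48: drop; pos5(id16) recv 69: fwd; pos6(id24) recv 16: drop; pos0(id28) recv 24: drop
After round 1: 2 messages still in flight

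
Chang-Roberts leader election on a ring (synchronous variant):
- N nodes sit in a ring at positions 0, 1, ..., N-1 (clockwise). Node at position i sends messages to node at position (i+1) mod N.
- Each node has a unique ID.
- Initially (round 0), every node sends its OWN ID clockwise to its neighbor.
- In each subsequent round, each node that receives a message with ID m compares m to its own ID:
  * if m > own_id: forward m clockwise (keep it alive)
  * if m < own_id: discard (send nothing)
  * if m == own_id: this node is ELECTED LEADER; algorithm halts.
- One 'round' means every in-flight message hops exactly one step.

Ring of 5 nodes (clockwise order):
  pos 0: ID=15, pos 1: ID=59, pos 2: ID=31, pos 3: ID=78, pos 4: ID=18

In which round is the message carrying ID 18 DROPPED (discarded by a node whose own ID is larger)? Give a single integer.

Round 1: pos1(id59) recv 15: drop; pos2(id31) recv 59: fwd; pos3(id78) recv 31: drop; pos4(id18) recv 78: fwd; pos0(id15) recv 18: fwd
Round 2: pos3(id78) recv 59: drop; pos0(id15) recv 78: fwd; pos1(id59) recv 18: drop
Round 3: pos1(id59) recv 78: fwd
Round 4: pos2(id31) recv 78: fwd
Round 5: pos3(id78) recv 78: ELECTED
Message ID 18 originates at pos 4; dropped at pos 1 in round 2

Answer: 2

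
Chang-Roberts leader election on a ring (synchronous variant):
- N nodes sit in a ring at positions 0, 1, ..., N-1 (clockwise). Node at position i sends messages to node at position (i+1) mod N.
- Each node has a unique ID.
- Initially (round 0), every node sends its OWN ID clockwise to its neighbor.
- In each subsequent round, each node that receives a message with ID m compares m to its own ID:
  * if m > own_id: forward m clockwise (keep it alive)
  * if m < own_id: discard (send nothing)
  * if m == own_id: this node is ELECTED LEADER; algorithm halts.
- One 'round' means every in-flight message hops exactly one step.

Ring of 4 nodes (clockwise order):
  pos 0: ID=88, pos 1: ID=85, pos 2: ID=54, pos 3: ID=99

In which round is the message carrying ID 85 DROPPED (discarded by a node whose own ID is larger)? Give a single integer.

Round 1: pos1(id85) recv 88: fwd; pos2(id54) recv 85: fwd; pos3(id99) recv 54: drop; pos0(id88) recv 99: fwd
Round 2: pos2(id54) recv 88: fwd; pos3(id99) recv 85: drop; pos1(id85) recv 99: fwd
Round 3: pos3(id99) recv 88: drop; pos2(id54) recv 99: fwd
Round 4: pos3(id99) recv 99: ELECTED
Message ID 85 originates at pos 1; dropped at pos 3 in round 2

Answer: 2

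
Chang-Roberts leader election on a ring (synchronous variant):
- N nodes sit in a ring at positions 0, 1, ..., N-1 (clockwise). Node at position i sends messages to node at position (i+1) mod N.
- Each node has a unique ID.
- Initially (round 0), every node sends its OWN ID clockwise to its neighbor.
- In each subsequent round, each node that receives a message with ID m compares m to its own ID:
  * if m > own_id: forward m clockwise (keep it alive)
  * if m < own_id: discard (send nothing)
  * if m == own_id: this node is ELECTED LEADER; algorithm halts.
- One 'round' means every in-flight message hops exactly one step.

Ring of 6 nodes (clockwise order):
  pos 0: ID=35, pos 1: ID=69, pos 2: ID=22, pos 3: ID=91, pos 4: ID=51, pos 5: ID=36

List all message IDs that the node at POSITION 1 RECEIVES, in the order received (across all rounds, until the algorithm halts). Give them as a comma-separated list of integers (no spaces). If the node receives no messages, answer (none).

Round 1: pos1(id69) recv 35: drop; pos2(id22) recv 69: fwd; pos3(id91) recv 22: drop; pos4(id51) recv 91: fwd; pos5(id36) recv 51: fwd; pos0(id35) recv 36: fwd
Round 2: pos3(id91) recv 69: drop; pos5(id36) recv 91: fwd; pos0(id35) recv 51: fwd; pos1(id69) recv 36: drop
Round 3: pos0(id35) recv 91: fwd; pos1(id69) recv 51: drop
Round 4: pos1(id69) recv 91: fwd
Round 5: pos2(id22) recv 91: fwd
Round 6: pos3(id91) recv 91: ELECTED

Answer: 35,36,51,91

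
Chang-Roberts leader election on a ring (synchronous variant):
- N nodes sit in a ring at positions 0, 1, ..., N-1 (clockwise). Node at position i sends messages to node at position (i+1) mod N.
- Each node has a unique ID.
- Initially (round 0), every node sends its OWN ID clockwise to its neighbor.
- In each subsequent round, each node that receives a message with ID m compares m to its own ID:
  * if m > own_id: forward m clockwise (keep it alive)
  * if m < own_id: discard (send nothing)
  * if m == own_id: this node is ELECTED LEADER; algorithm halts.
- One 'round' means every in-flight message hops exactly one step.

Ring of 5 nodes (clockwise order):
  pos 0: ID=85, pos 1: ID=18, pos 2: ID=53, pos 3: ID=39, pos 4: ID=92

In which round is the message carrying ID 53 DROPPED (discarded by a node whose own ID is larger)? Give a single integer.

Answer: 2

Derivation:
Round 1: pos1(id18) recv 85: fwd; pos2(id53) recv 18: drop; pos3(id39) recv 53: fwd; pos4(id92) recv 39: drop; pos0(id85) recv 92: fwd
Round 2: pos2(id53) recv 85: fwd; pos4(id92) recv 53: drop; pos1(id18) recv 92: fwd
Round 3: pos3(id39) recv 85: fwd; pos2(id53) recv 92: fwd
Round 4: pos4(id92) recv 85: drop; pos3(id39) recv 92: fwd
Round 5: pos4(id92) recv 92: ELECTED
Message ID 53 originates at pos 2; dropped at pos 4 in round 2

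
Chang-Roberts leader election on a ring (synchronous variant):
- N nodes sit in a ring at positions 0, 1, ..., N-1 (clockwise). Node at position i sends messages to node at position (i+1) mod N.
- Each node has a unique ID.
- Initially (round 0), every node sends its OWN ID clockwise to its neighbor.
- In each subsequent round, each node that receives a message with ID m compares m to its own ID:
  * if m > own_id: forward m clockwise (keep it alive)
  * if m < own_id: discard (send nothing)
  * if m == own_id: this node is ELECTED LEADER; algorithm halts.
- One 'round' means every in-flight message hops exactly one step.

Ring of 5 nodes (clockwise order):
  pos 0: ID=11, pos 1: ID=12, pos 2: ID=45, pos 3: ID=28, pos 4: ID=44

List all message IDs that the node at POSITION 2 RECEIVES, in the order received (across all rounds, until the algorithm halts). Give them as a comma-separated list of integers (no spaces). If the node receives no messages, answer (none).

Round 1: pos1(id12) recv 11: drop; pos2(id45) recv 12: drop; pos3(id28) recv 45: fwd; pos4(id44) recv 28: drop; pos0(id11) recv 44: fwd
Round 2: pos4(id44) recv 45: fwd; pos1(id12) recv 44: fwd
Round 3: pos0(id11) recv 45: fwd; pos2(id45) recv 44: drop
Round 4: pos1(id12) recv 45: fwd
Round 5: pos2(id45) recv 45: ELECTED

Answer: 12,44,45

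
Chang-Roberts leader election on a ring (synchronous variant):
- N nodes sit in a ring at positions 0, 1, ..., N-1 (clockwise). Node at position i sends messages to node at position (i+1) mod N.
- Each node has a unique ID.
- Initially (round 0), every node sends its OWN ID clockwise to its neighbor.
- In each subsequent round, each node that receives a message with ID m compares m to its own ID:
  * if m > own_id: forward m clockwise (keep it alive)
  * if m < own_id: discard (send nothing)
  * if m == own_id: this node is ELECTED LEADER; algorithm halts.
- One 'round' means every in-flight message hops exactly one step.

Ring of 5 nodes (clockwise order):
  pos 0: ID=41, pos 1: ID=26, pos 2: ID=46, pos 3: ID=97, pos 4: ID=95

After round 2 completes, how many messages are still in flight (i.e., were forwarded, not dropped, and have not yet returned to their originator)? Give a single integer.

Answer: 2

Derivation:
Round 1: pos1(id26) recv 41: fwd; pos2(id46) recv 26: drop; pos3(id97) recv 46: drop; pos4(id95) recv 97: fwd; pos0(id41) recv 95: fwd
Round 2: pos2(id46) recv 41: drop; pos0(id41) recv 97: fwd; pos1(id26) recv 95: fwd
After round 2: 2 messages still in flight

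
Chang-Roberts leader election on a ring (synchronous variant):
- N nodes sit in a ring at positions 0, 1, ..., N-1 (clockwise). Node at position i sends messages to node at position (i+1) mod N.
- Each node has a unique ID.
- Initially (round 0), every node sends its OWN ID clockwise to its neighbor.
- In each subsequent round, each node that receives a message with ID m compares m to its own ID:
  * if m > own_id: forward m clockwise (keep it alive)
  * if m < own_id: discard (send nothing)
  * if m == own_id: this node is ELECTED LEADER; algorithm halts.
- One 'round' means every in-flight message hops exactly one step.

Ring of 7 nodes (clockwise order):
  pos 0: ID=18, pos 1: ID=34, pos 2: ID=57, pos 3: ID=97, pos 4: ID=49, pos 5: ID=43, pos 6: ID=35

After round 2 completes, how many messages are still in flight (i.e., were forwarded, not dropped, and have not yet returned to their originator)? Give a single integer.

Answer: 4

Derivation:
Round 1: pos1(id34) recv 18: drop; pos2(id57) recv 34: drop; pos3(id97) recv 57: drop; pos4(id49) recv 97: fwd; pos5(id43) recv 49: fwd; pos6(id35) recv 43: fwd; pos0(id18) recv 35: fwd
Round 2: pos5(id43) recv 97: fwd; pos6(id35) recv 49: fwd; pos0(id18) recv 43: fwd; pos1(id34) recv 35: fwd
After round 2: 4 messages still in flight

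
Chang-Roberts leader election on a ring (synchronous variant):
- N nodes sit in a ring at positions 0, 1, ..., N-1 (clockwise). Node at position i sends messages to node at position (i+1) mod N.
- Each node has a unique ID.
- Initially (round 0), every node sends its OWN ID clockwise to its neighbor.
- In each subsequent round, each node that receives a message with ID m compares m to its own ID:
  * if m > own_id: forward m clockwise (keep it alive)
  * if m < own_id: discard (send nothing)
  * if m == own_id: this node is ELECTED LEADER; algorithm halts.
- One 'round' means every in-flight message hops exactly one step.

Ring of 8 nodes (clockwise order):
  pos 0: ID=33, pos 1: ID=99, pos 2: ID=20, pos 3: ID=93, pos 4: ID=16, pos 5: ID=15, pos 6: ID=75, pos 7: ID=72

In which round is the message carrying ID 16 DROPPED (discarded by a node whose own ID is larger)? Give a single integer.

Round 1: pos1(id99) recv 33: drop; pos2(id20) recv 99: fwd; pos3(id93) recv 20: drop; pos4(id16) recv 93: fwd; pos5(id15) recv 16: fwd; pos6(id75) recv 15: drop; pos7(id72) recv 75: fwd; pos0(id33) recv 72: fwd
Round 2: pos3(id93) recv 99: fwd; pos5(id15) recv 93: fwd; pos6(id75) recv 16: drop; pos0(id33) recv 75: fwd; pos1(id99) recv 72: drop
Round 3: pos4(id16) recv 99: fwd; pos6(id75) recv 93: fwd; pos1(id99) recv 75: drop
Round 4: pos5(id15) recv 99: fwd; pos7(id72) recv 93: fwd
Round 5: pos6(id75) recv 99: fwd; pos0(id33) recv 93: fwd
Round 6: pos7(id72) recv 99: fwd; pos1(id99) recv 93: drop
Round 7: pos0(id33) recv 99: fwd
Round 8: pos1(id99) recv 99: ELECTED
Message ID 16 originates at pos 4; dropped at pos 6 in round 2

Answer: 2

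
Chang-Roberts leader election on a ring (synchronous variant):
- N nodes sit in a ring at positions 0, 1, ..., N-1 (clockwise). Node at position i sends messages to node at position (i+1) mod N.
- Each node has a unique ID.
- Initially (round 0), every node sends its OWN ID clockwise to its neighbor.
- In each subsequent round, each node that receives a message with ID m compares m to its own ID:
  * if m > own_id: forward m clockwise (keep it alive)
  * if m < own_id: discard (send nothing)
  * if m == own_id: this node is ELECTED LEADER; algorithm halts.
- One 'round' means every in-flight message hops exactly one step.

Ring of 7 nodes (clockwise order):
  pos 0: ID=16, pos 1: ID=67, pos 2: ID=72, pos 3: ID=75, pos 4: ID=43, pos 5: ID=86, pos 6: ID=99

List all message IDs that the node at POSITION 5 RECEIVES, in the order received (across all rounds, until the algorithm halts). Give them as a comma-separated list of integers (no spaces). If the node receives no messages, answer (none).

Round 1: pos1(id67) recv 16: drop; pos2(id72) recv 67: drop; pos3(id75) recv 72: drop; pos4(id43) recv 75: fwd; pos5(id86) recv 43: drop; pos6(id99) recv 86: drop; pos0(id16) recv 99: fwd
Round 2: pos5(id86) recv 75: drop; pos1(id67) recv 99: fwd
Round 3: pos2(id72) recv 99: fwd
Round 4: pos3(id75) recv 99: fwd
Round 5: pos4(id43) recv 99: fwd
Round 6: pos5(id86) recv 99: fwd
Round 7: pos6(id99) recv 99: ELECTED

Answer: 43,75,99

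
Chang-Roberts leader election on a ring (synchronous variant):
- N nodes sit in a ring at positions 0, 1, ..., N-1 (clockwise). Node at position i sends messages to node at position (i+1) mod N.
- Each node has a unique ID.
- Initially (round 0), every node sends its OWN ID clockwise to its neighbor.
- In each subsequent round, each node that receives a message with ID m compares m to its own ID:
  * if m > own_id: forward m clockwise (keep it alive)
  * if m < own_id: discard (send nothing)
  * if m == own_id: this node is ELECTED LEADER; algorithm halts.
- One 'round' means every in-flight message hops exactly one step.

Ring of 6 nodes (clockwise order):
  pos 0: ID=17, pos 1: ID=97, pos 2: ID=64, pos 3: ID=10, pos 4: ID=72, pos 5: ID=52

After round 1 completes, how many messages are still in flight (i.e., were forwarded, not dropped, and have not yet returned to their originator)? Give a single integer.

Answer: 4

Derivation:
Round 1: pos1(id97) recv 17: drop; pos2(id64) recv 97: fwd; pos3(id10) recv 64: fwd; pos4(id72) recv 10: drop; pos5(id52) recv 72: fwd; pos0(id17) recv 52: fwd
After round 1: 4 messages still in flight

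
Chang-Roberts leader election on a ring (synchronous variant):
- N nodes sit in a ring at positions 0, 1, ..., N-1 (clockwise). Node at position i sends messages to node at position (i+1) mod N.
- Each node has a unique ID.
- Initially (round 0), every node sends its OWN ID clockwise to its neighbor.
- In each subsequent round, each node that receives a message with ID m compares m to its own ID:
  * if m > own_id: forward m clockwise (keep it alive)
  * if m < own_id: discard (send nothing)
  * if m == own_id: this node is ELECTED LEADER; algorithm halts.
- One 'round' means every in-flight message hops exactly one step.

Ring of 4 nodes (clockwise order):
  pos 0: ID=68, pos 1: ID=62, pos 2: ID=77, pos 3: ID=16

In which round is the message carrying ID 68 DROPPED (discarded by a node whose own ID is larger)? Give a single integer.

Answer: 2

Derivation:
Round 1: pos1(id62) recv 68: fwd; pos2(id77) recv 62: drop; pos3(id16) recv 77: fwd; pos0(id68) recv 16: drop
Round 2: pos2(id77) recv 68: drop; pos0(id68) recv 77: fwd
Round 3: pos1(id62) recv 77: fwd
Round 4: pos2(id77) recv 77: ELECTED
Message ID 68 originates at pos 0; dropped at pos 2 in round 2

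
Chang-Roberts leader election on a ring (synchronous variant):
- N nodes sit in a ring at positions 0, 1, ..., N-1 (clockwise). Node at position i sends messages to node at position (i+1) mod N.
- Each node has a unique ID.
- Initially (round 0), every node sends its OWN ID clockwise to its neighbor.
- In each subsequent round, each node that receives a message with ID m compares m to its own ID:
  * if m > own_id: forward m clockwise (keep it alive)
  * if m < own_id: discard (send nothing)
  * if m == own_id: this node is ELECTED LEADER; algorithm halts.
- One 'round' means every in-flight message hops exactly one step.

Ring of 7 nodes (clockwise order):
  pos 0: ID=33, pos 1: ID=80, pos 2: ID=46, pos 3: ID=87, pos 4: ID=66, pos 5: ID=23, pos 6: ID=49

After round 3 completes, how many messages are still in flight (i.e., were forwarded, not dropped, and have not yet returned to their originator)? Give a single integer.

Answer: 2

Derivation:
Round 1: pos1(id80) recv 33: drop; pos2(id46) recv 80: fwd; pos3(id87) recv 46: drop; pos4(id66) recv 87: fwd; pos5(id23) recv 66: fwd; pos6(id49) recv 23: drop; pos0(id33) recv 49: fwd
Round 2: pos3(id87) recv 80: drop; pos5(id23) recv 87: fwd; pos6(id49) recv 66: fwd; pos1(id80) recv 49: drop
Round 3: pos6(id49) recv 87: fwd; pos0(id33) recv 66: fwd
After round 3: 2 messages still in flight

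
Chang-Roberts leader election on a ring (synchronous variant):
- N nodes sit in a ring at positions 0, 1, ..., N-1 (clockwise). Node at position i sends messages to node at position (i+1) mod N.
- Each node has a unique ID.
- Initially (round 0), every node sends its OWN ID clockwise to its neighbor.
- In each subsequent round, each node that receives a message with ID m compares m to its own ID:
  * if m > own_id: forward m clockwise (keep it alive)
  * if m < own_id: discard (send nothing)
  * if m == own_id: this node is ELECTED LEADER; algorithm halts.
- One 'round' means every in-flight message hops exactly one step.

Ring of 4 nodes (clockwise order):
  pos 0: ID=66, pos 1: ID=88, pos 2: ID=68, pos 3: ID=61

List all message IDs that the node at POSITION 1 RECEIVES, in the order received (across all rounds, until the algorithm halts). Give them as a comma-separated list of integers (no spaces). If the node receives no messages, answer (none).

Round 1: pos1(id88) recv 66: drop; pos2(id68) recv 88: fwd; pos3(id61) recv 68: fwd; pos0(id66) recv 61: drop
Round 2: pos3(id61) recv 88: fwd; pos0(id66) recv 68: fwd
Round 3: pos0(id66) recv 88: fwd; pos1(id88) recv 68: drop
Round 4: pos1(id88) recv 88: ELECTED

Answer: 66,68,88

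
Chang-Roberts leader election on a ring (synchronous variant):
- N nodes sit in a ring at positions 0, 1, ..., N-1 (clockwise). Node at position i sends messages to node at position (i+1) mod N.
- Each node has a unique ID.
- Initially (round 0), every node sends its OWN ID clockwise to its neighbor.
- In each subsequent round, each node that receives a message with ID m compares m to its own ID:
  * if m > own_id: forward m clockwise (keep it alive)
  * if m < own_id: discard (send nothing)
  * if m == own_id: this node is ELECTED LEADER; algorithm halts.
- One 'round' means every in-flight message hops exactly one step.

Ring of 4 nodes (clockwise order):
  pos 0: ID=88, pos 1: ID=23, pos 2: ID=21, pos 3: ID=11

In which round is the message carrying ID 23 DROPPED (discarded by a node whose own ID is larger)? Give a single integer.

Answer: 3

Derivation:
Round 1: pos1(id23) recv 88: fwd; pos2(id21) recv 23: fwd; pos3(id11) recv 21: fwd; pos0(id88) recv 11: drop
Round 2: pos2(id21) recv 88: fwd; pos3(id11) recv 23: fwd; pos0(id88) recv 21: drop
Round 3: pos3(id11) recv 88: fwd; pos0(id88) recv 23: drop
Round 4: pos0(id88) recv 88: ELECTED
Message ID 23 originates at pos 1; dropped at pos 0 in round 3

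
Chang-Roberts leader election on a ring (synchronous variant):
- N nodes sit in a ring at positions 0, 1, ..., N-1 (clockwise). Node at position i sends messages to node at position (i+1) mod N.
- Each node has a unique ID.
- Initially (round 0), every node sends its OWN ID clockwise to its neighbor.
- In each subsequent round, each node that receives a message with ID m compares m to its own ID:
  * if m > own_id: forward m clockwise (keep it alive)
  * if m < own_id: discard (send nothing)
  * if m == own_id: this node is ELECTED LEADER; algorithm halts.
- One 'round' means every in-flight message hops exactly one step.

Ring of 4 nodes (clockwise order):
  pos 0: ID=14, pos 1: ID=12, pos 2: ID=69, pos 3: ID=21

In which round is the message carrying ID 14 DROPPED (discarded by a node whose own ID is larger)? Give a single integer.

Answer: 2

Derivation:
Round 1: pos1(id12) recv 14: fwd; pos2(id69) recv 12: drop; pos3(id21) recv 69: fwd; pos0(id14) recv 21: fwd
Round 2: pos2(id69) recv 14: drop; pos0(id14) recv 69: fwd; pos1(id12) recv 21: fwd
Round 3: pos1(id12) recv 69: fwd; pos2(id69) recv 21: drop
Round 4: pos2(id69) recv 69: ELECTED
Message ID 14 originates at pos 0; dropped at pos 2 in round 2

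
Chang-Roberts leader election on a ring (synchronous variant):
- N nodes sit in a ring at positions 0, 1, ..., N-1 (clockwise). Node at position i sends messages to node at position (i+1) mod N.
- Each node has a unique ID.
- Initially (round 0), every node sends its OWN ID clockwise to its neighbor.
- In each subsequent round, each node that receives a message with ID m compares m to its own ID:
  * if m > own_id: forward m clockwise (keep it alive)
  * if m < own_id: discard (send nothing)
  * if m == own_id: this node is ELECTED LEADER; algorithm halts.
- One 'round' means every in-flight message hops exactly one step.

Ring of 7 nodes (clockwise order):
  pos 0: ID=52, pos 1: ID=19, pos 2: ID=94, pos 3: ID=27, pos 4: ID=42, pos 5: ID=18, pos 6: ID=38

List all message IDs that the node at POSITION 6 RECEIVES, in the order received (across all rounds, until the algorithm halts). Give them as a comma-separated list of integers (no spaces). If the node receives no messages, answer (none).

Round 1: pos1(id19) recv 52: fwd; pos2(id94) recv 19: drop; pos3(id27) recv 94: fwd; pos4(id42) recv 27: drop; pos5(id18) recv 42: fwd; pos6(id38) recv 18: drop; pos0(id52) recv 38: drop
Round 2: pos2(id94) recv 52: drop; pos4(id42) recv 94: fwd; pos6(id38) recv 42: fwd
Round 3: pos5(id18) recv 94: fwd; pos0(id52) recv 42: drop
Round 4: pos6(id38) recv 94: fwd
Round 5: pos0(id52) recv 94: fwd
Round 6: pos1(id19) recv 94: fwd
Round 7: pos2(id94) recv 94: ELECTED

Answer: 18,42,94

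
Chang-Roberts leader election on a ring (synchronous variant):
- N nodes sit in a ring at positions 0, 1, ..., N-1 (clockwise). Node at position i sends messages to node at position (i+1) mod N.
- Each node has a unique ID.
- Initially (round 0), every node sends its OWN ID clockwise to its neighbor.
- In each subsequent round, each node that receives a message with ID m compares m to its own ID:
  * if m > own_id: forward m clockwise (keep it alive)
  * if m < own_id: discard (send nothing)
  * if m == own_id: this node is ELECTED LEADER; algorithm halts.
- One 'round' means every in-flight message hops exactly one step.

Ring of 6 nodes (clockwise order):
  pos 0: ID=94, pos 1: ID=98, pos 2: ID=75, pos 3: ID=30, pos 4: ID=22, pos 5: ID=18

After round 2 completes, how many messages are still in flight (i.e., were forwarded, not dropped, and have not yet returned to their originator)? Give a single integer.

Round 1: pos1(id98) recv 94: drop; pos2(id75) recv 98: fwd; pos3(id30) recv 75: fwd; pos4(id22) recv 30: fwd; pos5(id18) recv 22: fwd; pos0(id94) recv 18: drop
Round 2: pos3(id30) recv 98: fwd; pos4(id22) recv 75: fwd; pos5(id18) recv 30: fwd; pos0(id94) recv 22: drop
After round 2: 3 messages still in flight

Answer: 3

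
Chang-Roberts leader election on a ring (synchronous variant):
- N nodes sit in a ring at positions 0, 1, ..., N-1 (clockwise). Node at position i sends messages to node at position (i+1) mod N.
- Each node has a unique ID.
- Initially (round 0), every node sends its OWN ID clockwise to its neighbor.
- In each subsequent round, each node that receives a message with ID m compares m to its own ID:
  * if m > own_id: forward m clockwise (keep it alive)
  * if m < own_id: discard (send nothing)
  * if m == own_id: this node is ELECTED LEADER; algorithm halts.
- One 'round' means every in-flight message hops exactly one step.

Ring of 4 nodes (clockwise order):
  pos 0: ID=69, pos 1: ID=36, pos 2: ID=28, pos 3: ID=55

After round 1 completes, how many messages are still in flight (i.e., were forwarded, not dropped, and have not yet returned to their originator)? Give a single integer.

Answer: 2

Derivation:
Round 1: pos1(id36) recv 69: fwd; pos2(id28) recv 36: fwd; pos3(id55) recv 28: drop; pos0(id69) recv 55: drop
After round 1: 2 messages still in flight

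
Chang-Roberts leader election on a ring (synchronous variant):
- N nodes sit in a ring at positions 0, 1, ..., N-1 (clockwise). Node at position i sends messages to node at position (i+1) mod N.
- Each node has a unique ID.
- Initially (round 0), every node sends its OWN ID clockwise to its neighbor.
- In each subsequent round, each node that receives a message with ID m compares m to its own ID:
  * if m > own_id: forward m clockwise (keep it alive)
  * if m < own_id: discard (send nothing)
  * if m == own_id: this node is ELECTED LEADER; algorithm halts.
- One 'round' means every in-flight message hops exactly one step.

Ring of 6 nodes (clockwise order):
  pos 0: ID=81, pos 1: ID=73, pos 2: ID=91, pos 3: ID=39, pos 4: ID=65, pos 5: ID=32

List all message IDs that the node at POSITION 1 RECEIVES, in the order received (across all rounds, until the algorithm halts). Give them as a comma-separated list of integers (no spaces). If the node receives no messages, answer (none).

Answer: 81,91

Derivation:
Round 1: pos1(id73) recv 81: fwd; pos2(id91) recv 73: drop; pos3(id39) recv 91: fwd; pos4(id65) recv 39: drop; pos5(id32) recv 65: fwd; pos0(id81) recv 32: drop
Round 2: pos2(id91) recv 81: drop; pos4(id65) recv 91: fwd; pos0(id81) recv 65: drop
Round 3: pos5(id32) recv 91: fwd
Round 4: pos0(id81) recv 91: fwd
Round 5: pos1(id73) recv 91: fwd
Round 6: pos2(id91) recv 91: ELECTED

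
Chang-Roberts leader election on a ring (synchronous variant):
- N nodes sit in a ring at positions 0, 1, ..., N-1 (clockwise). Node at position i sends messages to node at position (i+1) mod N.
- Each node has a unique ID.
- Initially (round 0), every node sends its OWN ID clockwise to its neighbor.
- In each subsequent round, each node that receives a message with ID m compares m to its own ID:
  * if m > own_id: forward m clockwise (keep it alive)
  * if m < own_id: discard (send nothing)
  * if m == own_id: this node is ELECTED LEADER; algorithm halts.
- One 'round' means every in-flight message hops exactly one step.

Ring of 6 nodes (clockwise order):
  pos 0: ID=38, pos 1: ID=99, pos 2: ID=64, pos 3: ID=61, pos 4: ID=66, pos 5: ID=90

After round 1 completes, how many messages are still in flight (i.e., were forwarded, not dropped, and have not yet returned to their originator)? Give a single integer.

Answer: 3

Derivation:
Round 1: pos1(id99) recv 38: drop; pos2(id64) recv 99: fwd; pos3(id61) recv 64: fwd; pos4(id66) recv 61: drop; pos5(id90) recv 66: drop; pos0(id38) recv 90: fwd
After round 1: 3 messages still in flight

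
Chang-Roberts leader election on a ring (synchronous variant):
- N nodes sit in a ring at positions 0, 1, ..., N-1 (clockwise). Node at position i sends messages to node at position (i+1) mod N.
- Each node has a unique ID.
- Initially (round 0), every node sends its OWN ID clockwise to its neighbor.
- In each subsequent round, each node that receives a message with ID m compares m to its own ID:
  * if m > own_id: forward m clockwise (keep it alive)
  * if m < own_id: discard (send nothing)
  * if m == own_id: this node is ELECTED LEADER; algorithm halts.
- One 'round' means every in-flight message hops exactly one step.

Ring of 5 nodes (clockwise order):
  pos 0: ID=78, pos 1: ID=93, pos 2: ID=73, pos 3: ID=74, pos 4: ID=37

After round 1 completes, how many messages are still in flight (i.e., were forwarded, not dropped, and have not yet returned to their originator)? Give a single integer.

Round 1: pos1(id93) recv 78: drop; pos2(id73) recv 93: fwd; pos3(id74) recv 73: drop; pos4(id37) recv 74: fwd; pos0(id78) recv 37: drop
After round 1: 2 messages still in flight

Answer: 2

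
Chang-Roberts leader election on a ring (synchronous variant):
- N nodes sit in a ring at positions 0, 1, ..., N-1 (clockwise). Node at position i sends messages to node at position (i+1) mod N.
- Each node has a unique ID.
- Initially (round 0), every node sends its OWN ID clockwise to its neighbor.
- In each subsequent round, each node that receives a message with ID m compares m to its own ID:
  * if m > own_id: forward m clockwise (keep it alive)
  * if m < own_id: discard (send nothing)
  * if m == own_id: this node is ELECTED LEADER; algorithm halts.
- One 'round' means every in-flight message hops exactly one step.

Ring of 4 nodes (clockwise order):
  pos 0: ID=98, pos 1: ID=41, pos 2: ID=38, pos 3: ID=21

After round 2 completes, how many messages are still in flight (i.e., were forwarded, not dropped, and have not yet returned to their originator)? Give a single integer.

Answer: 2

Derivation:
Round 1: pos1(id41) recv 98: fwd; pos2(id38) recv 41: fwd; pos3(id21) recv 38: fwd; pos0(id98) recv 21: drop
Round 2: pos2(id38) recv 98: fwd; pos3(id21) recv 41: fwd; pos0(id98) recv 38: drop
After round 2: 2 messages still in flight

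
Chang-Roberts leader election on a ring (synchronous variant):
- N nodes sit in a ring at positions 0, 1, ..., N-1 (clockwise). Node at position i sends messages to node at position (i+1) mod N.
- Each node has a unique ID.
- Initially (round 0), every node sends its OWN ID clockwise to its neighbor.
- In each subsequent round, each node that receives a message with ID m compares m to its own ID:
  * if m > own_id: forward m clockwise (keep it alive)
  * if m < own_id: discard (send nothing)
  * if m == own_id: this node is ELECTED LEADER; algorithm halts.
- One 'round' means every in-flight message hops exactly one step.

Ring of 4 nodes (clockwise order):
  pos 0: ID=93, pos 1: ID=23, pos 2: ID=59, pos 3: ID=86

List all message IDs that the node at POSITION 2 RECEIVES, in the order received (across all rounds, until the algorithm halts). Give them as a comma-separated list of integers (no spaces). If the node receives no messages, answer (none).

Answer: 23,93

Derivation:
Round 1: pos1(id23) recv 93: fwd; pos2(id59) recv 23: drop; pos3(id86) recv 59: drop; pos0(id93) recv 86: drop
Round 2: pos2(id59) recv 93: fwd
Round 3: pos3(id86) recv 93: fwd
Round 4: pos0(id93) recv 93: ELECTED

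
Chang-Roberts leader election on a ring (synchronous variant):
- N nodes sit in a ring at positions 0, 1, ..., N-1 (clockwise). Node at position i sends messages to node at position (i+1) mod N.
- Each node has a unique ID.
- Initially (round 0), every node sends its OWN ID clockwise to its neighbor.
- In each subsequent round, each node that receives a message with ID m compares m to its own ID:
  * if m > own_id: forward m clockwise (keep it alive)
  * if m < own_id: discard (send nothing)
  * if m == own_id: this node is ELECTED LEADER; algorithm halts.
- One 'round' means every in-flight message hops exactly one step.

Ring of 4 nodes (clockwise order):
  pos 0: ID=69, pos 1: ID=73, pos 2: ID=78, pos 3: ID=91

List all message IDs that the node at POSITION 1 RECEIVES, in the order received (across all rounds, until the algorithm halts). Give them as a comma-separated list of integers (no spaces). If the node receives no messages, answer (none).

Round 1: pos1(id73) recv 69: drop; pos2(id78) recv 73: drop; pos3(id91) recv 78: drop; pos0(id69) recv 91: fwd
Round 2: pos1(id73) recv 91: fwd
Round 3: pos2(id78) recv 91: fwd
Round 4: pos3(id91) recv 91: ELECTED

Answer: 69,91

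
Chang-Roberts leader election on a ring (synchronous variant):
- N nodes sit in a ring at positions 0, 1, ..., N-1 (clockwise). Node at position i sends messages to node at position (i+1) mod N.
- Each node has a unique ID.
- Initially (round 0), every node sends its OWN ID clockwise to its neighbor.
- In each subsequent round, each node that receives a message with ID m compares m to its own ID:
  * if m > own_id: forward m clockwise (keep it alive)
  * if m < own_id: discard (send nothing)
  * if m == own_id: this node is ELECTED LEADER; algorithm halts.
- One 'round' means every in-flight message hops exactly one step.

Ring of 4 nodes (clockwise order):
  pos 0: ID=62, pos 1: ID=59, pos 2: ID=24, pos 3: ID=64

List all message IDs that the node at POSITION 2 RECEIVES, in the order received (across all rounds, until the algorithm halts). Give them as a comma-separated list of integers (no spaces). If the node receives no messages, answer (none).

Round 1: pos1(id59) recv 62: fwd; pos2(id24) recv 59: fwd; pos3(id64) recv 24: drop; pos0(id62) recv 64: fwd
Round 2: pos2(id24) recv 62: fwd; pos3(id64) recv 59: drop; pos1(id59) recv 64: fwd
Round 3: pos3(id64) recv 62: drop; pos2(id24) recv 64: fwd
Round 4: pos3(id64) recv 64: ELECTED

Answer: 59,62,64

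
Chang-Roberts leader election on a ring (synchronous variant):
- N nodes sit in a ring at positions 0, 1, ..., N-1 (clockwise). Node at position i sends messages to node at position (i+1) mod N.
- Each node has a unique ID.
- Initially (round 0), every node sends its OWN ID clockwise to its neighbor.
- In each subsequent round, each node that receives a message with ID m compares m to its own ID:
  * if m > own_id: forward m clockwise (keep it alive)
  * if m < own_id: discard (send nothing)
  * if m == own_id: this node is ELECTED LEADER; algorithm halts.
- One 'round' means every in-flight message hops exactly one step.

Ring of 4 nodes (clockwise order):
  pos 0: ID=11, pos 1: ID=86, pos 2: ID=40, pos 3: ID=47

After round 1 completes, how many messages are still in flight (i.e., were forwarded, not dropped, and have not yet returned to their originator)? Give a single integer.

Answer: 2

Derivation:
Round 1: pos1(id86) recv 11: drop; pos2(id40) recv 86: fwd; pos3(id47) recv 40: drop; pos0(id11) recv 47: fwd
After round 1: 2 messages still in flight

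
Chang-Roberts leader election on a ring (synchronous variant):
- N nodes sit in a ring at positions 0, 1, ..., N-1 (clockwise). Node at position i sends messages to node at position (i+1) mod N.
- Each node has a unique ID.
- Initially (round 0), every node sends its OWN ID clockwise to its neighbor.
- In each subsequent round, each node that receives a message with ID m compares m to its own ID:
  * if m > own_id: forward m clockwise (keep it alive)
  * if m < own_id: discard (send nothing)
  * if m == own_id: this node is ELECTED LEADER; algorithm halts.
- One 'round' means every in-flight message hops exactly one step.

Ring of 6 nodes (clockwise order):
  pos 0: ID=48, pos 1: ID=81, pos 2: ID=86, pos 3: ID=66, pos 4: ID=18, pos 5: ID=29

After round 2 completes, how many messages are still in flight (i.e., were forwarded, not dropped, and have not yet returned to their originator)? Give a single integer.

Answer: 2

Derivation:
Round 1: pos1(id81) recv 48: drop; pos2(id86) recv 81: drop; pos3(id66) recv 86: fwd; pos4(id18) recv 66: fwd; pos5(id29) recv 18: drop; pos0(id48) recv 29: drop
Round 2: pos4(id18) recv 86: fwd; pos5(id29) recv 66: fwd
After round 2: 2 messages still in flight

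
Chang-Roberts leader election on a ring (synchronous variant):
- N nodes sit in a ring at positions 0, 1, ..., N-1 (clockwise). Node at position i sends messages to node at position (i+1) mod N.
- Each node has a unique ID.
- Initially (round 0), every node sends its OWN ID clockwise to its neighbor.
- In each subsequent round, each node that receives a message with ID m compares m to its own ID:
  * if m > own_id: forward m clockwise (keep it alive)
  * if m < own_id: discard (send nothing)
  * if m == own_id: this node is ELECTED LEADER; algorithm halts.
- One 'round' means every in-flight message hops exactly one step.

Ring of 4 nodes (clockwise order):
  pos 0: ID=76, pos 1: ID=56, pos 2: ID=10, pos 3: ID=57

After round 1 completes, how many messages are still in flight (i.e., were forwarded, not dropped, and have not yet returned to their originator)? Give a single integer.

Answer: 2

Derivation:
Round 1: pos1(id56) recv 76: fwd; pos2(id10) recv 56: fwd; pos3(id57) recv 10: drop; pos0(id76) recv 57: drop
After round 1: 2 messages still in flight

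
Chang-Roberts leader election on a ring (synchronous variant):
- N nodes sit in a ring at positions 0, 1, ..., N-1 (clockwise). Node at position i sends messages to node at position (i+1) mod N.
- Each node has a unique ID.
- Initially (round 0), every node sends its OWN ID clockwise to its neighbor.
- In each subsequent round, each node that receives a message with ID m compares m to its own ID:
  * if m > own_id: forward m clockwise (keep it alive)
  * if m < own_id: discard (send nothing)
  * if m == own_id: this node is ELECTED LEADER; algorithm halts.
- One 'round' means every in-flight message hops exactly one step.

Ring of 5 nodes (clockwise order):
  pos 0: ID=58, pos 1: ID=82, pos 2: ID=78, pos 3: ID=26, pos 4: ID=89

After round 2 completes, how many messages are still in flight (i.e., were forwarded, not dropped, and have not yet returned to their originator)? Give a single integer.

Answer: 2

Derivation:
Round 1: pos1(id82) recv 58: drop; pos2(id78) recv 82: fwd; pos3(id26) recv 78: fwd; pos4(id89) recv 26: drop; pos0(id58) recv 89: fwd
Round 2: pos3(id26) recv 82: fwd; pos4(id89) recv 78: drop; pos1(id82) recv 89: fwd
After round 2: 2 messages still in flight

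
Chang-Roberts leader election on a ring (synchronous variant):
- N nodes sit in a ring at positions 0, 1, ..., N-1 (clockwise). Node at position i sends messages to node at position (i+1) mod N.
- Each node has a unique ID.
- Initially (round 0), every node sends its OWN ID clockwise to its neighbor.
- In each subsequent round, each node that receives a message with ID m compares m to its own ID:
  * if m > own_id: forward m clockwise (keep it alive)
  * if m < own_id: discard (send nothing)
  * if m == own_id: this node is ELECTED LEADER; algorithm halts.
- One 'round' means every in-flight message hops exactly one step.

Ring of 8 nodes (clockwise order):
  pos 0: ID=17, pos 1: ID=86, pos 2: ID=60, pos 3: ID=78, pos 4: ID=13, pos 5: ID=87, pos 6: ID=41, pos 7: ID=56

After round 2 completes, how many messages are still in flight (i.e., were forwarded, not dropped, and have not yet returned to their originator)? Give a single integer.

Round 1: pos1(id86) recv 17: drop; pos2(id60) recv 86: fwd; pos3(id78) recv 60: drop; pos4(id13) recv 78: fwd; pos5(id87) recv 13: drop; pos6(id41) recv 87: fwd; pos7(id56) recv 41: drop; pos0(id17) recv 56: fwd
Round 2: pos3(id78) recv 86: fwd; pos5(id87) recv 78: drop; pos7(id56) recv 87: fwd; pos1(id86) recv 56: drop
After round 2: 2 messages still in flight

Answer: 2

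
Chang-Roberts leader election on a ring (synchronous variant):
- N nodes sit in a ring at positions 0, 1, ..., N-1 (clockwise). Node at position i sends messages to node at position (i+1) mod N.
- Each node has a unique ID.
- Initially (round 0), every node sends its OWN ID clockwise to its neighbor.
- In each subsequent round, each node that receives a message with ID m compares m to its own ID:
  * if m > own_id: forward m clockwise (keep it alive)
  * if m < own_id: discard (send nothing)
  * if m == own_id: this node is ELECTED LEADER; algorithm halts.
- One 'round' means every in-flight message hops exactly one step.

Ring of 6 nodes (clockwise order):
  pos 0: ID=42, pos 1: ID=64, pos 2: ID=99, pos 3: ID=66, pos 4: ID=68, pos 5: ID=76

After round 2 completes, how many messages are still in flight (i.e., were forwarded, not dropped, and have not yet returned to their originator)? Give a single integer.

Answer: 2

Derivation:
Round 1: pos1(id64) recv 42: drop; pos2(id99) recv 64: drop; pos3(id66) recv 99: fwd; pos4(id68) recv 66: drop; pos5(id76) recv 68: drop; pos0(id42) recv 76: fwd
Round 2: pos4(id68) recv 99: fwd; pos1(id64) recv 76: fwd
After round 2: 2 messages still in flight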